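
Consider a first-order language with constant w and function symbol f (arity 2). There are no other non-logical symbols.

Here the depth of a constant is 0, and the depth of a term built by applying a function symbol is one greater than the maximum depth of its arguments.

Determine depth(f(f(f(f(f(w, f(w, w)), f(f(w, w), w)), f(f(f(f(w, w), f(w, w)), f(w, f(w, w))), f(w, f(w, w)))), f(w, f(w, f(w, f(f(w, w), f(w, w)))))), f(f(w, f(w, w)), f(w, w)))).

7

depth(f(w, w)) = 1 + max(0, 0) = 1
depth(f(w, f(w, w))) = 1 + max(0, 1) = 2
depth(f(f(w, w), w)) = 1 + max(1, 0) = 2
depth(f(f(w, f(w, w)), f(f(w, w), w))) = 1 + max(2, 2) = 3
depth(f(f(w, w), f(w, w))) = 1 + max(1, 1) = 2
depth(f(f(f(w, w), f(w, w)), f(w, f(w, w)))) = 1 + max(2, 2) = 3
depth(f(f(f(f(w, w), f(w, w)), f(w, f(w, w))), f(w, f(w, w)))) = 1 + max(3, 2) = 4
depth(f(f(f(w, f(w, w)), f(f(w, w), w)), f(f(f(f(w, w), f(w, w)), f(w, f(w, w))), f(w, f(w, w))))) = 1 + max(3, 4) = 5
depth(f(w, f(f(w, w), f(w, w)))) = 1 + max(0, 2) = 3
depth(f(w, f(w, f(f(w, w), f(w, w))))) = 1 + max(0, 3) = 4
depth(f(w, f(w, f(w, f(f(w, w), f(w, w)))))) = 1 + max(0, 4) = 5
depth(f(f(f(f(w, f(w, w)), f(f(w, w), w)), f(f(f(f(w, w), f(w, w)), f(w, f(w, w))), f(w, f(w, w)))), f(w, f(w, f(w, f(f(w, w), f(w, w))))))) = 1 + max(5, 5) = 6
depth(f(f(w, f(w, w)), f(w, w))) = 1 + max(2, 1) = 3
depth(f(f(f(f(f(w, f(w, w)), f(f(w, w), w)), f(f(f(f(w, w), f(w, w)), f(w, f(w, w))), f(w, f(w, w)))), f(w, f(w, f(w, f(f(w, w), f(w, w)))))), f(f(w, f(w, w)), f(w, w)))) = 1 + max(6, 3) = 7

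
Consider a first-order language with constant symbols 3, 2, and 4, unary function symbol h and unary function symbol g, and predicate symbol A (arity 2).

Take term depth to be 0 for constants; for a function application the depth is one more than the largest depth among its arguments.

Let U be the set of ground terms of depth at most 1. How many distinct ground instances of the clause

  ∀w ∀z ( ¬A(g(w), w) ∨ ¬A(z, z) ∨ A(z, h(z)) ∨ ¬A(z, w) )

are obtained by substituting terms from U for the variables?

Ground terms of depth ≤ 1:
  Count level by level. With function symbols h/1, g/1, the terms of depth ≤ k are the 3 constants together with each function applied to depth-≤(k−1) tuples, so N_k = 3 + N_{k-1} + N_{k-1}.
  N_0 = 3
  N_1 = 3 + 3 + 3 = 9
  Explicitly: 3, 2, 4, h(3), h(2), h(4), g(3), g(2), g(4).
So there are 9 ground terms available for substitution.
Each of w, z ranges independently over the available ground terms, and distinct assignments produce distinct instances.
Number of ground instances = 9^2 = 81.

81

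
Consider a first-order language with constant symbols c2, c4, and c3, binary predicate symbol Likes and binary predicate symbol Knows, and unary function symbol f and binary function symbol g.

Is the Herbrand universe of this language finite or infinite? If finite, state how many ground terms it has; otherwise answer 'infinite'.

infinite

The signature has at least one function symbol (f, arity 1) and at least one constant (c2).
Iterating f gives infinitely many distinct ground terms: c2, f(c2), f(f(c2)), ...
So the Herbrand universe is infinite.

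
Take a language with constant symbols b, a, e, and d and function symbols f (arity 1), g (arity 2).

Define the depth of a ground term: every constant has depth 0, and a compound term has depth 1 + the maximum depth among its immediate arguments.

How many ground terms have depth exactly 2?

Let N_k = |{terms of depth ≤ k}|. Then N_0 = 4 and N_k = 4 + N_{k-1} + N_{k-1}^2 for k ≥ 1 (one summand per function symbol, arity giving the exponent).
N_0 = 4
N_1 = 4 + 4 + 4^2 = 24
N_2 = 4 + 24 + 24^2 = 604
Terms of depth exactly 2: N_2 − N_1 = 604 − 24 = 580.

580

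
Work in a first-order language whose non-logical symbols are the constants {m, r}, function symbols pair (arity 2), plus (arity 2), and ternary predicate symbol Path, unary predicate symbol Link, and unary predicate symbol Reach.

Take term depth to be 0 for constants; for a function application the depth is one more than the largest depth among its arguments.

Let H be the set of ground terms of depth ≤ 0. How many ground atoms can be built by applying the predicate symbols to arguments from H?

First count ground terms of depth ≤ 0.
Write N_k for the number of ground terms of depth ≤ k. A term of depth ≤ k is either a constant or a function symbol applied to arguments of depth ≤ k−1, so N_k = 2 + N_{k-1}^2 + N_{k-1}^2.
N_0 = 2
So |H| = 2.
For each predicate symbol, the number of ground atoms is |H| raised to its arity; summing:
  Path: 2^3 = 8;  Link: 2;  Reach: 2
Total ground atoms: 8 + 2 + 2 = 12.

12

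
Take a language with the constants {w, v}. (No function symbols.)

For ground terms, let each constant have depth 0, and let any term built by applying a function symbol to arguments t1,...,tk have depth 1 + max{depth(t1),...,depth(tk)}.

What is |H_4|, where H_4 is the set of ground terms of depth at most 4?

2

With no function symbols every ground term is a constant, so there are exactly 2 ground terms at every depth bound.
N_0 = 2
N_1 = 2
N_2 = 2
N_3 = 2
N_4 = 2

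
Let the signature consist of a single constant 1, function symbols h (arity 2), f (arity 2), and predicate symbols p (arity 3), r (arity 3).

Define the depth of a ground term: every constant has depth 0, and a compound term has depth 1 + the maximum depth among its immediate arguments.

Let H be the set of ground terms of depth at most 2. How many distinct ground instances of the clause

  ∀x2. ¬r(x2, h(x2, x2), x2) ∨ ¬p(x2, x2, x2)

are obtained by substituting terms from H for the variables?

Ground terms of depth ≤ 2:
  Count level by level. With function symbols h/2, f/2, the terms of depth ≤ k are the 1 constant together with each function applied to depth-≤(k−1) tuples, so N_k = 1 + N_{k-1}^2 + N_{k-1}^2.
  N_0 = 1
  N_1 = 1 + 1^2 + 1^2 = 3
  N_2 = 1 + 3^2 + 3^2 = 19
So there are 19 ground terms available for substitution.
The body mentions the single quantified variable x2; since ground terms form a free algebra, no two substitutions collapse to the same formula.
Number of ground instances = 19.

19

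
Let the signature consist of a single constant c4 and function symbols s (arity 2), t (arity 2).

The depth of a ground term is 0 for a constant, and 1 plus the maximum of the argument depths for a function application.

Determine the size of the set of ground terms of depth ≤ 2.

19

Count level by level. With function symbols s/2, t/2, the terms of depth ≤ k are the 1 constant together with each function applied to depth-≤(k−1) tuples, so N_k = 1 + N_{k-1}^2 + N_{k-1}^2.
N_0 = 1
N_1 = 1 + 1^2 + 1^2 = 3
N_2 = 1 + 3^2 + 3^2 = 19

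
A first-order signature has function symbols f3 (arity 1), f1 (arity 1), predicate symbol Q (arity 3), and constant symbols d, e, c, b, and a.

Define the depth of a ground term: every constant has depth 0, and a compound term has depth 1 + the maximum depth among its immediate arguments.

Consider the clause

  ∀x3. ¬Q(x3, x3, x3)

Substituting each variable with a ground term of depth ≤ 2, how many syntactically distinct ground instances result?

Ground terms of depth ≤ 2:
  Count level by level. With function symbols f3/1, f1/1, the terms of depth ≤ k are the 5 constants together with each function applied to depth-≤(k−1) tuples, so N_k = 5 + N_{k-1} + N_{k-1}.
  N_0 = 5
  N_1 = 5 + 5 + 5 = 15
  N_2 = 5 + 15 + 15 = 35
So there are 35 ground terms available for substitution.
The body mentions the single quantified variable x3; since ground terms form a free algebra, no two substitutions collapse to the same formula.
Number of ground instances = 35.

35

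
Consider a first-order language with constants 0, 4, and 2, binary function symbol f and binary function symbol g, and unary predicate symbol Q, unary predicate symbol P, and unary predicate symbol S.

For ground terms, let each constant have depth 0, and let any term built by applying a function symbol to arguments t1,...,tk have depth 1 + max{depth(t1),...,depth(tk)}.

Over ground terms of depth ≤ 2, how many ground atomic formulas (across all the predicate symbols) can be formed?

2655

First count ground terms of depth ≤ 2.
Let N_k = |{terms of depth ≤ k}|. Then N_0 = 3 and N_k = 3 + N_{k-1}^2 + N_{k-1}^2 for k ≥ 1 (one summand per function symbol, arity giving the exponent).
N_0 = 3
N_1 = 3 + 3^2 + 3^2 = 21
N_2 = 3 + 21^2 + 21^2 = 885
So |H| = 885.
For each predicate symbol, the number of ground atoms is |H| raised to its arity; summing:
  Q: 885;  P: 885;  S: 885
Total ground atoms: 885 + 885 + 885 = 2655.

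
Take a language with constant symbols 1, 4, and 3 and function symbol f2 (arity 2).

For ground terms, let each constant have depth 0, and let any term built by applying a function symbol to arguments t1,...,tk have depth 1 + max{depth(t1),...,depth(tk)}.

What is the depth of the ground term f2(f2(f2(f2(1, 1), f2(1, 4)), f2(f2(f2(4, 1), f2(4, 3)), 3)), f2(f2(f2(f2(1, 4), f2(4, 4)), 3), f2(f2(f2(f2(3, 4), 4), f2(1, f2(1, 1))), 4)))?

depth(f2(1, 1)) = 1 + max(0, 0) = 1
depth(f2(1, 4)) = 1 + max(0, 0) = 1
depth(f2(f2(1, 1), f2(1, 4))) = 1 + max(1, 1) = 2
depth(f2(4, 1)) = 1 + max(0, 0) = 1
depth(f2(4, 3)) = 1 + max(0, 0) = 1
depth(f2(f2(4, 1), f2(4, 3))) = 1 + max(1, 1) = 2
depth(f2(f2(f2(4, 1), f2(4, 3)), 3)) = 1 + max(2, 0) = 3
depth(f2(f2(f2(1, 1), f2(1, 4)), f2(f2(f2(4, 1), f2(4, 3)), 3))) = 1 + max(2, 3) = 4
depth(f2(4, 4)) = 1 + max(0, 0) = 1
depth(f2(f2(1, 4), f2(4, 4))) = 1 + max(1, 1) = 2
depth(f2(f2(f2(1, 4), f2(4, 4)), 3)) = 1 + max(2, 0) = 3
depth(f2(3, 4)) = 1 + max(0, 0) = 1
depth(f2(f2(3, 4), 4)) = 1 + max(1, 0) = 2
depth(f2(1, f2(1, 1))) = 1 + max(0, 1) = 2
depth(f2(f2(f2(3, 4), 4), f2(1, f2(1, 1)))) = 1 + max(2, 2) = 3
depth(f2(f2(f2(f2(3, 4), 4), f2(1, f2(1, 1))), 4)) = 1 + max(3, 0) = 4
depth(f2(f2(f2(f2(1, 4), f2(4, 4)), 3), f2(f2(f2(f2(3, 4), 4), f2(1, f2(1, 1))), 4))) = 1 + max(3, 4) = 5
depth(f2(f2(f2(f2(1, 1), f2(1, 4)), f2(f2(f2(4, 1), f2(4, 3)), 3)), f2(f2(f2(f2(1, 4), f2(4, 4)), 3), f2(f2(f2(f2(3, 4), 4), f2(1, f2(1, 1))), 4)))) = 1 + max(4, 5) = 6

6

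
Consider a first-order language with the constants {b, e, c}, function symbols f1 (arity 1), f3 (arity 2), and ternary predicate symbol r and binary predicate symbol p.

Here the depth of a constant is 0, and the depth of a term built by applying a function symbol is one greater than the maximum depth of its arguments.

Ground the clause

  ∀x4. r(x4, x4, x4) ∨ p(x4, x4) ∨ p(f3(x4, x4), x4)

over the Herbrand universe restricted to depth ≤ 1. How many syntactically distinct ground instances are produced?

15

Ground terms of depth ≤ 1:
  Let N_k = |{terms of depth ≤ k}|. Then N_0 = 3 and N_k = 3 + N_{k-1} + N_{k-1}^2 for k ≥ 1 (one summand per function symbol, arity giving the exponent).
  N_0 = 3
  N_1 = 3 + 3 + 3^2 = 15
So there are 15 ground terms available for substitution.
The clause has 1 distinct variable (x4), which appears in the body. In the free term algebra distinct substitutions yield syntactically distinct ground instances.
Number of ground instances = 15.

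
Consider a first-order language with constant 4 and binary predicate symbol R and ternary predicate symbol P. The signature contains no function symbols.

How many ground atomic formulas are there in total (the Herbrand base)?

With no function symbols, the Herbrand universe is just the 1 constant.
Ground atoms per predicate: R: 1^2 = 1, P: 1^3 = 1.
Herbrand base size = 1 + 1 = 2.

2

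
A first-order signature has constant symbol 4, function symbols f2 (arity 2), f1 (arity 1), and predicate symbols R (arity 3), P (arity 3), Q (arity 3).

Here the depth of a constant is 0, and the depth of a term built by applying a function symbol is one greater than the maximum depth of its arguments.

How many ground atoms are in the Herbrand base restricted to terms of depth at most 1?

81

First count ground terms of depth ≤ 1.
Count level by level. With function symbols f2/2, f1/1, the terms of depth ≤ k are the 1 constant together with each function applied to depth-≤(k−1) tuples, so N_k = 1 + N_{k-1}^2 + N_{k-1}.
N_0 = 1
N_1 = 1 + 1^2 + 1 = 3
So |H| = 3.
A ground atom is a predicate applied to a tuple of terms from H, so the count is the sum over predicates of |H|^arity:
  R: 3^3 = 27;  P: 3^3 = 27;  Q: 3^3 = 27
Total ground atoms: 27 + 27 + 27 = 81.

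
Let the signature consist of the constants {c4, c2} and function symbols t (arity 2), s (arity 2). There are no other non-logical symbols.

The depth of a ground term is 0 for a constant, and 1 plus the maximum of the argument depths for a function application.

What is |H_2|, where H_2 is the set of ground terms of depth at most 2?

202

Let N_k count ground terms of depth at most k. Each non-constant term of depth ≤ k is some function symbol applied to depth-≤(k−1) arguments, giving N_k = 2 + N_{k-1}^2 + N_{k-1}^2.
N_0 = 2
N_1 = 2 + 2^2 + 2^2 = 10
N_2 = 2 + 10^2 + 10^2 = 202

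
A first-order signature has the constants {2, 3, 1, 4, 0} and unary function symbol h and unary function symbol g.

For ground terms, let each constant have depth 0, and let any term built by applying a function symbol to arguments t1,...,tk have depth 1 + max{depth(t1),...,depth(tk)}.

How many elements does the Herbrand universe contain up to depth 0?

5

Count level by level. With function symbols h/1, g/1, the terms of depth ≤ k are the 5 constants together with each function applied to depth-≤(k−1) tuples, so N_k = 5 + N_{k-1} + N_{k-1}.
N_0 = 5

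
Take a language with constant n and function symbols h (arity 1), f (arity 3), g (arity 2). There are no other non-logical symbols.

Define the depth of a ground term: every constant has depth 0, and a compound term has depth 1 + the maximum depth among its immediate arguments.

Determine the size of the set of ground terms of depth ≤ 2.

Write N_k for the number of ground terms of depth ≤ k. A term of depth ≤ k is either a constant or a function symbol applied to arguments of depth ≤ k−1, so N_k = 1 + N_{k-1} + N_{k-1}^3 + N_{k-1}^2.
N_0 = 1
N_1 = 1 + 1 + 1^3 + 1^2 = 4
N_2 = 1 + 4 + 4^3 + 4^2 = 85

85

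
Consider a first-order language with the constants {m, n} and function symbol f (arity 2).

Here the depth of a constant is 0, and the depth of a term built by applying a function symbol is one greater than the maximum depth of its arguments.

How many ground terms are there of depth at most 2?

Let N_k count ground terms of depth at most k. Each non-constant term of depth ≤ k is some function symbol applied to depth-≤(k−1) arguments, giving N_k = 2 + N_{k-1}^2.
N_0 = 2
N_1 = 2 + 2^2 = 6
N_2 = 2 + 6^2 = 38

38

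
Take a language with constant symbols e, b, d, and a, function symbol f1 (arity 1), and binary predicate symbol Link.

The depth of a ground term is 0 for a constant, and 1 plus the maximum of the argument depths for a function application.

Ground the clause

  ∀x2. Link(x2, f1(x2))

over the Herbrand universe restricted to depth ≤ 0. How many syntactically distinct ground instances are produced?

Ground terms of depth ≤ 0:
  Let N_k count ground terms of depth at most k. Each non-constant term of depth ≤ k is some function symbol applied to depth-≤(k−1) arguments, giving N_k = 4 + N_{k-1}.
  N_0 = 4
So there are 4 ground terms available for substitution.
The body mentions the single quantified variable x2; since ground terms form a free algebra, no two substitutions collapse to the same formula.
Number of ground instances = 4.

4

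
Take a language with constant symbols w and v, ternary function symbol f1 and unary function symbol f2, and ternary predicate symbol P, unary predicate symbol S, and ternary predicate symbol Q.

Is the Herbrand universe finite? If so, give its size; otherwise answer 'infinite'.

infinite

The signature has at least one function symbol (f1, arity 3) and at least one constant (w).
Iterating f1 gives infinitely many distinct ground terms: w, f1(w, w, w), f1(f1(w, w, w), f1(w, w, w), f1(w, w, w)), ...
So the Herbrand universe is infinite.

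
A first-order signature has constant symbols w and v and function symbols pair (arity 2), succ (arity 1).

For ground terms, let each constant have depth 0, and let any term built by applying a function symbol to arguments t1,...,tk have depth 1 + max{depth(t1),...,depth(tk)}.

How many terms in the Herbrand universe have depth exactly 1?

6

Let N_k = |{terms of depth ≤ k}|. Then N_0 = 2 and N_k = 2 + N_{k-1}^2 + N_{k-1} for k ≥ 1 (one summand per function symbol, arity giving the exponent).
N_0 = 2
N_1 = 2 + 2^2 + 2 = 8
Terms of depth exactly 1: N_1 − N_0 = 8 − 2 = 6.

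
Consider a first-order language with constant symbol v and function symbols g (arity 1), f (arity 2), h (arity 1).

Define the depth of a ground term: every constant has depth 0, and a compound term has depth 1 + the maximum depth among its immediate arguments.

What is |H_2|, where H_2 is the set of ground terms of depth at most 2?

Let N_k count ground terms of depth at most k. Each non-constant term of depth ≤ k is some function symbol applied to depth-≤(k−1) arguments, giving N_k = 1 + N_{k-1} + N_{k-1}^2 + N_{k-1}.
N_0 = 1
N_1 = 1 + 1 + 1^2 + 1 = 4
N_2 = 1 + 4 + 4^2 + 4 = 25

25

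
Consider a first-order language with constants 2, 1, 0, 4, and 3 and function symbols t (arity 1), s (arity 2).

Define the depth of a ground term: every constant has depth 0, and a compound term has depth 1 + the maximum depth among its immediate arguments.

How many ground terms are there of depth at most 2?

1265

Write N_k for the number of ground terms of depth ≤ k. A term of depth ≤ k is either a constant or a function symbol applied to arguments of depth ≤ k−1, so N_k = 5 + N_{k-1} + N_{k-1}^2.
N_0 = 5
N_1 = 5 + 5 + 5^2 = 35
N_2 = 5 + 35 + 35^2 = 1265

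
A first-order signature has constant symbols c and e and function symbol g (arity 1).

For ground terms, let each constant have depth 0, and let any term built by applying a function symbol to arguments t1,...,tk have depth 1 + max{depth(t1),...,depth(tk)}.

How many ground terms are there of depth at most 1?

Count level by level. With function symbols g/1, the terms of depth ≤ k are the 2 constants together with each function applied to depth-≤(k−1) tuples, so N_k = 2 + N_{k-1}.
N_0 = 2
N_1 = 2 + 2 = 4
Explicitly: c, e, g(c), g(e).

4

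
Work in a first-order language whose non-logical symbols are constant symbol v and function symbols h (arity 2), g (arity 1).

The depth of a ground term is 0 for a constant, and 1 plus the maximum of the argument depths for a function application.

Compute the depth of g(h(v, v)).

2

depth(h(v, v)) = 1 + max(0, 0) = 1
depth(g(h(v, v))) = 1 + depth(h(v, v)) = 1 + 1 = 2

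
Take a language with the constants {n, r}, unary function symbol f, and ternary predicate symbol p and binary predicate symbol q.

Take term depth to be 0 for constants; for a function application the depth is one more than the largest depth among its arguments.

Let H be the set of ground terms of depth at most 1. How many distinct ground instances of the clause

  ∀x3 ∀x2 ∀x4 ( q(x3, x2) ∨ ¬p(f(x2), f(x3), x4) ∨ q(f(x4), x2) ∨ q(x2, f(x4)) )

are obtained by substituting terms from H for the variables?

Ground terms of depth ≤ 1:
  Let N_k count ground terms of depth at most k. Each non-constant term of depth ≤ k is some function symbol applied to depth-≤(k−1) arguments, giving N_k = 2 + N_{k-1}.
  N_0 = 2
  N_1 = 2 + 2 = 4
So there are 4 ground terms available for substitution.
There are 3 variables to instantiate (x3, x2, x4), each occurring in at least one literal, so different choices give different ground instances.
Number of ground instances = 4^3 = 64.

64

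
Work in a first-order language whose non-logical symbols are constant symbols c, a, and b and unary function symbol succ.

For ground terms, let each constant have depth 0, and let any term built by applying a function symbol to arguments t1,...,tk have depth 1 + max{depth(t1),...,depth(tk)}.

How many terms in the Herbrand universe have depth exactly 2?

Let N_k = |{terms of depth ≤ k}|. Then N_0 = 3 and N_k = 3 + N_{k-1} for k ≥ 1 (one summand per function symbol, arity giving the exponent).
N_0 = 3
N_1 = 3 + 3 = 6
N_2 = 3 + 6 = 9
Terms of depth exactly 2: N_2 − N_1 = 9 − 6 = 3.

3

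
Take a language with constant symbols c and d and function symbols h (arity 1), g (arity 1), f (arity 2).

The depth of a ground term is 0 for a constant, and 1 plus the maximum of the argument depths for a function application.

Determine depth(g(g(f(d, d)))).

3

depth(f(d, d)) = 1 + max(0, 0) = 1
depth(g(f(d, d))) = 1 + depth(f(d, d)) = 1 + 1 = 2
depth(g(g(f(d, d)))) = 1 + depth(g(f(d, d))) = 1 + 2 = 3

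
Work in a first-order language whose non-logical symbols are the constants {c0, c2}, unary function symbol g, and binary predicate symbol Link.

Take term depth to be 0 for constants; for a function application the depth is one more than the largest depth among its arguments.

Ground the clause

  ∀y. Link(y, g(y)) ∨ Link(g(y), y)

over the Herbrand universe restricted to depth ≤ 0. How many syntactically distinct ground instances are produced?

2

Ground terms of depth ≤ 0:
  Write N_k for the number of ground terms of depth ≤ k. A term of depth ≤ k is either a constant or a function symbol applied to arguments of depth ≤ k−1, so N_k = 2 + N_{k-1}.
  N_0 = 2
  Explicitly: c0, c2.
So there are 2 ground terms available for substitution.
The body mentions the single quantified variable y; since ground terms form a free algebra, no two substitutions collapse to the same formula.
Number of ground instances = 2.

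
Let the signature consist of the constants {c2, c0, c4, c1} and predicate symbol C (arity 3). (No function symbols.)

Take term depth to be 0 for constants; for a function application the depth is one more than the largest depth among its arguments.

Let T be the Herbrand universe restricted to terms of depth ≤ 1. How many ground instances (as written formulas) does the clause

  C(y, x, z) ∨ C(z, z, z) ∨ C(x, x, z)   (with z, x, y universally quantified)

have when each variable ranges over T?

64

Ground terms of depth ≤ 1:
  With no function symbols every ground term is a constant, so there are exactly 4 ground terms at every depth bound.
  N_0 = 4
  N_1 = 4
So there are 4 ground terms available for substitution.
Each of z, x, y ranges independently over the available ground terms, and distinct assignments produce distinct instances.
Number of ground instances = 4^3 = 64.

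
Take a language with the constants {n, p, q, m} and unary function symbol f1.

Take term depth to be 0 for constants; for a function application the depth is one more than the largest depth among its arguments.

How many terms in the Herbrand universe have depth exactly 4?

If N_k denotes the number of depth-≤k ground terms, the 4 constants give N_0 = 4, and each function symbol of arity r contributes N_{k-1}^r new terms at level k: N_k = 4 + N_{k-1}.
N_0 = 4
N_1 = 4 + 4 = 8
N_2 = 4 + 8 = 12
N_3 = 4 + 12 = 16
N_4 = 4 + 16 = 20
Terms of depth exactly 4: N_4 − N_3 = 20 − 16 = 4.

4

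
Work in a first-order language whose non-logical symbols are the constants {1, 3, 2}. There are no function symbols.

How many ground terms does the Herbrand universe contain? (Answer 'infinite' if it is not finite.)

3

There are no function symbols, so every ground term is one of the 3 constants.
The Herbrand universe is {1, 3, 2}, which is finite with 3 elements.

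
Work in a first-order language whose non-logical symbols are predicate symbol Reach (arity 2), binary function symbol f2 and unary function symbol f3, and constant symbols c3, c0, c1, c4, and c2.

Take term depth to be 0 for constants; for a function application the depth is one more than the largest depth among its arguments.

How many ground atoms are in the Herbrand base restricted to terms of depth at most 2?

1600225

First count ground terms of depth ≤ 2.
Let N_k = |{terms of depth ≤ k}|. Then N_0 = 5 and N_k = 5 + N_{k-1}^2 + N_{k-1} for k ≥ 1 (one summand per function symbol, arity giving the exponent).
N_0 = 5
N_1 = 5 + 5^2 + 5 = 35
N_2 = 5 + 35^2 + 35 = 1265
So |H| = 1265.
Ground atoms are formed by filling each argument slot of a predicate with a term from H, so an r-ary predicate gives |H|^r atoms:
  Reach: 1265^2 = 1600225
Total ground atoms: 1600225.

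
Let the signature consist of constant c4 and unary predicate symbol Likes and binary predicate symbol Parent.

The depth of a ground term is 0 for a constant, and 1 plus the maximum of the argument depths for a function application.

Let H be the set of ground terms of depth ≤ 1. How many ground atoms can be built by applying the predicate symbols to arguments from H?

First count ground terms of depth ≤ 1.
With no function symbols every ground term is a constant, so there is exactly 1 ground term at every depth bound.
N_0 = 1
N_1 = 1
So |H| = 1.
Ground atoms are formed by filling each argument slot of a predicate with a term from H, so an r-ary predicate gives |H|^r atoms:
  Likes: 1;  Parent: 1^2 = 1
Total ground atoms: 1 + 1 = 2.

2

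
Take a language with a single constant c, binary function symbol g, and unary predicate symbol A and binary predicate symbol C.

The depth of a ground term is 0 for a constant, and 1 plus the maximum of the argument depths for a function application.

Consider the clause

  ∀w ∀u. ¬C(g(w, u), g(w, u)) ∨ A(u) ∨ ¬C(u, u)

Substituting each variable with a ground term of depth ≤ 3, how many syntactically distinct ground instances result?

Ground terms of depth ≤ 3:
  Count level by level. With function symbols g/2, the terms of depth ≤ k are the 1 constant together with each function applied to depth-≤(k−1) tuples, so N_k = 1 + N_{k-1}^2.
  N_0 = 1
  N_1 = 1 + 1^2 = 2
  N_2 = 1 + 2^2 = 5
  N_3 = 1 + 5^2 = 26
So there are 26 ground terms available for substitution.
The clause has 2 distinct variables (w, u), each appearing in the body. In the free term algebra distinct substitutions yield syntactically distinct ground instances.
Number of ground instances = 26^2 = 676.

676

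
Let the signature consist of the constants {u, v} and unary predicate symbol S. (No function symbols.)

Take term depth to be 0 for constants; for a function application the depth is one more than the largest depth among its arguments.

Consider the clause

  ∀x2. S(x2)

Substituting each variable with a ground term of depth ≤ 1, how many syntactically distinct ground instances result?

2

Ground terms of depth ≤ 1:
  With no function symbols every ground term is a constant, so there are exactly 2 ground terms at every depth bound.
  N_0 = 2
  N_1 = 2
  Explicitly: u, v.
So there are 2 ground terms available for substitution.
The clause has 1 distinct variable (x2), which appears in the body. In the free term algebra distinct substitutions yield syntactically distinct ground instances.
Number of ground instances = 2.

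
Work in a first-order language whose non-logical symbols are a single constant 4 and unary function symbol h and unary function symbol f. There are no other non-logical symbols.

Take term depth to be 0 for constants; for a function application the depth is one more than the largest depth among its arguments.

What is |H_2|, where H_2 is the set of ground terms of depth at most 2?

Count level by level. With function symbols h/1, f/1, the terms of depth ≤ k are the 1 constant together with each function applied to depth-≤(k−1) tuples, so N_k = 1 + N_{k-1} + N_{k-1}.
N_0 = 1
N_1 = 1 + 1 + 1 = 3
N_2 = 1 + 3 + 3 = 7
Explicitly: 4, h(4), h(h(4)), h(f(4)), f(4), f(h(4)), f(f(4)).

7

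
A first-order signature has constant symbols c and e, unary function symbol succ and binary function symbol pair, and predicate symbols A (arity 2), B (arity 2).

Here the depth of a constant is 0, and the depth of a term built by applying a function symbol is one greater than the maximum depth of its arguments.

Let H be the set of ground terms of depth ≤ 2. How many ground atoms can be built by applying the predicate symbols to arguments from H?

10952

First count ground terms of depth ≤ 2.
If N_k denotes the number of depth-≤k ground terms, the 2 constants give N_0 = 2, and each function symbol of arity r contributes N_{k-1}^r new terms at level k: N_k = 2 + N_{k-1} + N_{k-1}^2.
N_0 = 2
N_1 = 2 + 2 + 2^2 = 8
N_2 = 2 + 8 + 8^2 = 74
So |H| = 74.
A ground atom is a predicate applied to a tuple of terms from H, so the count is the sum over predicates of |H|^arity:
  A: 74^2 = 5476;  B: 74^2 = 5476
Total ground atoms: 5476 + 5476 = 10952.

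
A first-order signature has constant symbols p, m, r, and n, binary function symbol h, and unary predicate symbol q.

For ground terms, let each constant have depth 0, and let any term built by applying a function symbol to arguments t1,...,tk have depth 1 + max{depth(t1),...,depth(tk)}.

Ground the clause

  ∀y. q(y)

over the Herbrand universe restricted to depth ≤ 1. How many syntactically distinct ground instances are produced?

Ground terms of depth ≤ 1:
  Let N_k = |{terms of depth ≤ k}|. Then N_0 = 4 and N_k = 4 + N_{k-1}^2 for k ≥ 1 (one summand per function symbol, arity giving the exponent).
  N_0 = 4
  N_1 = 4 + 4^2 = 20
So there are 20 ground terms available for substitution.
The variable y ranges independently over the available ground terms, and distinct assignments produce distinct instances.
Number of ground instances = 20.

20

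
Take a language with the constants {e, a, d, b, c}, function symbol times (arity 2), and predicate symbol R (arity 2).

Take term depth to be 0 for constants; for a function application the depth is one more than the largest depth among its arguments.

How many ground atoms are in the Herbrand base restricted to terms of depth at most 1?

First count ground terms of depth ≤ 1.
Count level by level. With function symbols times/2, the terms of depth ≤ k are the 5 constants together with each function applied to depth-≤(k−1) tuples, so N_k = 5 + N_{k-1}^2.
N_0 = 5
N_1 = 5 + 5^2 = 30
So |H| = 30.
For each predicate symbol, the number of ground atoms is |H| raised to its arity; summing:
  R: 30^2 = 900
Total ground atoms: 900.

900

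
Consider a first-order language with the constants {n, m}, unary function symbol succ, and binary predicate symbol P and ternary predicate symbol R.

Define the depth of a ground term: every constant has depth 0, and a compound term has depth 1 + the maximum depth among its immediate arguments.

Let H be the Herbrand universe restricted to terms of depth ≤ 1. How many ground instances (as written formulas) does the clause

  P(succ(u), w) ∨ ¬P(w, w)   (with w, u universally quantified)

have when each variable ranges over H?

16

Ground terms of depth ≤ 1:
  Count level by level. With function symbols succ/1, the terms of depth ≤ k are the 2 constants together with each function applied to depth-≤(k−1) tuples, so N_k = 2 + N_{k-1}.
  N_0 = 2
  N_1 = 2 + 2 = 4
  Explicitly: n, m, succ(n), succ(m).
So there are 4 ground terms available for substitution.
The clause has 2 distinct variables (w, u), each appearing in the body. In the free term algebra distinct substitutions yield syntactically distinct ground instances.
Number of ground instances = 4^2 = 16.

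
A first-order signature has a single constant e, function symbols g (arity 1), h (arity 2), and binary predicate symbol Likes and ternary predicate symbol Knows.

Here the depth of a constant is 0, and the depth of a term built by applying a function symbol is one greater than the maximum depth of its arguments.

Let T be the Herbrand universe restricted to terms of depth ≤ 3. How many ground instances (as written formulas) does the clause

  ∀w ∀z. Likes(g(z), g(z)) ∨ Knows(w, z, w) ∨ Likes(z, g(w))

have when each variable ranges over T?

Ground terms of depth ≤ 3:
  If N_k denotes the number of depth-≤k ground terms, the 1 constant gives N_0 = 1, and each function symbol of arity r contributes N_{k-1}^r new terms at level k: N_k = 1 + N_{k-1} + N_{k-1}^2.
  N_0 = 1
  N_1 = 1 + 1 + 1^2 = 3
  N_2 = 1 + 3 + 3^2 = 13
  N_3 = 1 + 13 + 13^2 = 183
So there are 183 ground terms available for substitution.
There are 2 variables to instantiate (w, z), each occurring in at least one literal, so different choices give different ground instances.
Number of ground instances = 183^2 = 33489.

33489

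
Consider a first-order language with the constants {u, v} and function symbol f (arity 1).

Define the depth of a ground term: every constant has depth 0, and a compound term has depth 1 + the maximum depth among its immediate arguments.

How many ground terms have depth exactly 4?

2

Write N_k for the number of ground terms of depth ≤ k. A term of depth ≤ k is either a constant or a function symbol applied to arguments of depth ≤ k−1, so N_k = 2 + N_{k-1}.
N_0 = 2
N_1 = 2 + 2 = 4
N_2 = 2 + 4 = 6
N_3 = 2 + 6 = 8
N_4 = 2 + 8 = 10
Terms of depth exactly 4: N_4 − N_3 = 10 − 8 = 2.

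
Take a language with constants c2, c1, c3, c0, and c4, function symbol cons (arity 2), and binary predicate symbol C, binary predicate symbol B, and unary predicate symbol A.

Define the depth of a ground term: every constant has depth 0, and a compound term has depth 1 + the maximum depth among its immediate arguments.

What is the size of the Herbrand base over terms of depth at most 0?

First count ground terms of depth ≤ 0.
Let N_k = |{terms of depth ≤ k}|. Then N_0 = 5 and N_k = 5 + N_{k-1}^2 for k ≥ 1 (one summand per function symbol, arity giving the exponent).
N_0 = 5
So |H| = 5.
A ground atom is a predicate applied to a tuple of terms from H, so the count is the sum over predicates of |H|^arity:
  C: 5^2 = 25;  B: 5^2 = 25;  A: 5
Total ground atoms: 25 + 25 + 5 = 55.

55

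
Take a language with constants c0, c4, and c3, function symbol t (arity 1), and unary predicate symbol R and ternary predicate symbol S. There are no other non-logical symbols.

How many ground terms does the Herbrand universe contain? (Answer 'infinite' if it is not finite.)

The signature has at least one function symbol (t, arity 1) and at least one constant (c0).
Iterating t gives infinitely many distinct ground terms: c0, t(c0), t(t(c0)), ...
So the Herbrand universe is infinite.

infinite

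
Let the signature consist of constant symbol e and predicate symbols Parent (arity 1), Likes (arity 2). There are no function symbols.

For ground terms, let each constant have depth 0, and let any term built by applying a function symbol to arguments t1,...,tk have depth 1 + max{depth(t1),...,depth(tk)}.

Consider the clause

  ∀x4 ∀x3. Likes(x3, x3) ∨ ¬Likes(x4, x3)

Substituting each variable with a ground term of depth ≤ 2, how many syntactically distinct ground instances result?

Ground terms of depth ≤ 2:
  With no function symbols every ground term is a constant, so there is exactly 1 ground term at every depth bound.
  N_0 = 1
  N_1 = 1
  N_2 = 1
So there is exactly 1 ground term available for substitution.
The body mentions every one of the 2 quantified variables; since ground terms form a free algebra, no two substitutions collapse to the same formula.
Number of ground instances = 1^2 = 1.

1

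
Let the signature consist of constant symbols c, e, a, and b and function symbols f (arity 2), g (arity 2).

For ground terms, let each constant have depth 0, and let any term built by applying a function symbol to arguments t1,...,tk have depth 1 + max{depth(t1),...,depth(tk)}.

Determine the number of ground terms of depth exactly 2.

Let N_k = |{terms of depth ≤ k}|. Then N_0 = 4 and N_k = 4 + N_{k-1}^2 + N_{k-1}^2 for k ≥ 1 (one summand per function symbol, arity giving the exponent).
N_0 = 4
N_1 = 4 + 4^2 + 4^2 = 36
N_2 = 4 + 36^2 + 36^2 = 2596
Terms of depth exactly 2: N_2 − N_1 = 2596 − 36 = 2560.

2560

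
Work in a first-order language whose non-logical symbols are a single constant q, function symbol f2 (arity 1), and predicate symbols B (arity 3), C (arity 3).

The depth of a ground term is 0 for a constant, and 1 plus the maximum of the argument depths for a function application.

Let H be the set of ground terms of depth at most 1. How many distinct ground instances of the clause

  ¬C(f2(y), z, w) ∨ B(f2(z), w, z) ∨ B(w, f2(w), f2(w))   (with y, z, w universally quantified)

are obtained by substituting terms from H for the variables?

8

Ground terms of depth ≤ 1:
  If N_k denotes the number of depth-≤k ground terms, the 1 constant gives N_0 = 1, and each function symbol of arity r contributes N_{k-1}^r new terms at level k: N_k = 1 + N_{k-1}.
  N_0 = 1
  N_1 = 1 + 1 = 2
So there are 2 ground terms available for substitution.
Each of y, z, w ranges independently over the available ground terms, and distinct assignments produce distinct instances.
Number of ground instances = 2^3 = 8.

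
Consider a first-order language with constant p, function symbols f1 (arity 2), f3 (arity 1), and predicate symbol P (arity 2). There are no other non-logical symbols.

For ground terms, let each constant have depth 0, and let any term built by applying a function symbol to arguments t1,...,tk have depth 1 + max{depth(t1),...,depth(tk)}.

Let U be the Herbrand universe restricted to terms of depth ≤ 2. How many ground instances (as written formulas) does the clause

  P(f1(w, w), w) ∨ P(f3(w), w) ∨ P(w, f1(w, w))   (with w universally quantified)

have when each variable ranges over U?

13

Ground terms of depth ≤ 2:
  Count level by level. With function symbols f1/2, f3/1, the terms of depth ≤ k are the 1 constant together with each function applied to depth-≤(k−1) tuples, so N_k = 1 + N_{k-1}^2 + N_{k-1}.
  N_0 = 1
  N_1 = 1 + 1^2 + 1 = 3
  N_2 = 1 + 3^2 + 3 = 13
So there are 13 ground terms available for substitution.
The clause has 1 distinct variable (w), which appears in the body. In the free term algebra distinct substitutions yield syntactically distinct ground instances.
Number of ground instances = 13.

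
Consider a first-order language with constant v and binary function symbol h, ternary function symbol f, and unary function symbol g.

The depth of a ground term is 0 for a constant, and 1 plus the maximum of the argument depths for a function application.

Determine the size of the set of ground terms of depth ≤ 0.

1

If N_k denotes the number of depth-≤k ground terms, the 1 constant gives N_0 = 1, and each function symbol of arity r contributes N_{k-1}^r new terms at level k: N_k = 1 + N_{k-1}^2 + N_{k-1}^3 + N_{k-1}.
N_0 = 1
Explicitly: v.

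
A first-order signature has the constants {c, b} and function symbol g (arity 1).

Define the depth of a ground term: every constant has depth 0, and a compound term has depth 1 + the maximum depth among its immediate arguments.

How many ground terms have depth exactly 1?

Write N_k for the number of ground terms of depth ≤ k. A term of depth ≤ k is either a constant or a function symbol applied to arguments of depth ≤ k−1, so N_k = 2 + N_{k-1}.
N_0 = 2
N_1 = 2 + 2 = 4
Terms of depth exactly 1: N_1 − N_0 = 4 − 2 = 2.

2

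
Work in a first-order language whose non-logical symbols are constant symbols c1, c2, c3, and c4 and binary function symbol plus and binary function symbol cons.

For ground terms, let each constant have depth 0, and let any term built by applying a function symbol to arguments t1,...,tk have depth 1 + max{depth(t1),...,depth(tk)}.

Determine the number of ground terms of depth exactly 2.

2560

Write N_k for the number of ground terms of depth ≤ k. A term of depth ≤ k is either a constant or a function symbol applied to arguments of depth ≤ k−1, so N_k = 4 + N_{k-1}^2 + N_{k-1}^2.
N_0 = 4
N_1 = 4 + 4^2 + 4^2 = 36
N_2 = 4 + 36^2 + 36^2 = 2596
Terms of depth exactly 2: N_2 − N_1 = 2596 − 36 = 2560.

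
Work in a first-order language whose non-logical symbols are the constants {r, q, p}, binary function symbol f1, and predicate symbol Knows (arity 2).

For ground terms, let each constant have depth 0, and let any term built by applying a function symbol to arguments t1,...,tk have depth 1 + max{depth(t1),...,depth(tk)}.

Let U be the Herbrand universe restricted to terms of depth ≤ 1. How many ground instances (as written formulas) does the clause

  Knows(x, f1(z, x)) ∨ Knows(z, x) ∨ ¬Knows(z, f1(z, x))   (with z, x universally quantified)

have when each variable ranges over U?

144

Ground terms of depth ≤ 1:
  Write N_k for the number of ground terms of depth ≤ k. A term of depth ≤ k is either a constant or a function symbol applied to arguments of depth ≤ k−1, so N_k = 3 + N_{k-1}^2.
  N_0 = 3
  N_1 = 3 + 3^2 = 12
So there are 12 ground terms available for substitution.
Each of z, x ranges independently over the available ground terms, and distinct assignments produce distinct instances.
Number of ground instances = 12^2 = 144.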